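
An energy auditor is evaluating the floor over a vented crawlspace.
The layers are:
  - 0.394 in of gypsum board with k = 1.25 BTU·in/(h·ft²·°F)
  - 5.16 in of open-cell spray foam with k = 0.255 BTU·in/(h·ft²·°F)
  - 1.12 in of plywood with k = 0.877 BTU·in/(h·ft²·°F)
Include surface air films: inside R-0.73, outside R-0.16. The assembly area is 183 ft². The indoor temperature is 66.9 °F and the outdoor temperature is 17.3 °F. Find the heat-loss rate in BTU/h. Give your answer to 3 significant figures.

0.394/1.25 = 0.3152
5.16/0.255 = 20.24
1.12/0.877 = 1.277
R_total = 0.73 + 0.3152 + 20.24 + 1.277 + 0.16 = 22.72 ft²·°F·h/BTU
Q = A·ΔT/R = 183 × (66.9 − 17.3) / 22.72 = 399.5 BTU/h

400 BTU/h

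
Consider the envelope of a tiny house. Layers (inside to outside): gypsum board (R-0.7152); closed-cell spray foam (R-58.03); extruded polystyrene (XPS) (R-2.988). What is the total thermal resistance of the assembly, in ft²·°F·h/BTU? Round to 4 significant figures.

R_total = 0.7152 + 58.03 + 2.988 = 61.733 ft²·°F·h/BTU

61.73 ft²·°F·h/BTU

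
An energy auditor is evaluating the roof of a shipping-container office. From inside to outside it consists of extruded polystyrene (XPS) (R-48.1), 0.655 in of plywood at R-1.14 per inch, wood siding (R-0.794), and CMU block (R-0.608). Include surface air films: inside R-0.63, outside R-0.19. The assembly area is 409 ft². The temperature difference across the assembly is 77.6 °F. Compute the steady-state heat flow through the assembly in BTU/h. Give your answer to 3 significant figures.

621 BTU/h

0.655 × 1.14 = 0.7467
R_total = 0.63 + 48.1 + 0.7467 + 0.794 + 0.608 + 0.19 = 51.07 ft²·°F·h/BTU
Q = A·ΔT/R = 409 × 77.6 / 51.07 = 621.5 BTU/h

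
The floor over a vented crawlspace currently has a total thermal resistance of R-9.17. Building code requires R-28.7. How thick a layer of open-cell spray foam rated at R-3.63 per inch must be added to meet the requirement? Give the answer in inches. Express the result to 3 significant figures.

5.38 in

ΔR = 28.7 − 9.17 = 19.53 ft²·°F·h/BTU
L = ΔR / (R/in) = 19.53/3.63 = 5.38 in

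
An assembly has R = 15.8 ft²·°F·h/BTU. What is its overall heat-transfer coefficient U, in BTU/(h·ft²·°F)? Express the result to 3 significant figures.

0.0633 BTU/(h·ft²·°F)

U = 1/R = 1/15.8 = 0.06329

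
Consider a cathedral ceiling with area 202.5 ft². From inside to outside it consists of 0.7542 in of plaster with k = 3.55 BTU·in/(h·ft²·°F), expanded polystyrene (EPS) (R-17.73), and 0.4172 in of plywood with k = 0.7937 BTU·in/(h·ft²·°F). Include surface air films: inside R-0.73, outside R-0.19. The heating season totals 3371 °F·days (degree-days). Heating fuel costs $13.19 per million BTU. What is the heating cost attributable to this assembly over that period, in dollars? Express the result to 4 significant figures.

0.7542/3.55 = 0.21245
0.4172/0.7937 = 0.52564
R_total = 0.73 + 0.21245 + 17.73 + 0.52564 + 0.19 = 19.388 ft²·°F·h/BTU
E = A × HDD × 24 / R = 202.5 × 3371 × 24 / 19.388 = 845010 BTU
Cost = 845010/10⁶ × 13.19 = $11.146

11.15 dollars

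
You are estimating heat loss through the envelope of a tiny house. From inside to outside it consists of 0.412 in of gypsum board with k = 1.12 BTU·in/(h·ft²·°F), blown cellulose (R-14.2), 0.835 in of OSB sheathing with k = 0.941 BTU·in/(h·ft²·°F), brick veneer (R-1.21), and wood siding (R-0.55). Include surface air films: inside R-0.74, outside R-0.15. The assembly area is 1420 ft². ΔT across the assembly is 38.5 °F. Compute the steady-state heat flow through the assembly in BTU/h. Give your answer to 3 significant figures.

0.412/1.12 = 0.3679
0.835/0.941 = 0.8874
R_total = 0.74 + 0.3679 + 14.2 + 0.8874 + 1.21 + 0.55 + 0.15 = 18.11 ft²·°F·h/BTU
Q = A·ΔT/R = 1420 × 38.5 / 18.11 = 3020 BTU/h

3020 BTU/h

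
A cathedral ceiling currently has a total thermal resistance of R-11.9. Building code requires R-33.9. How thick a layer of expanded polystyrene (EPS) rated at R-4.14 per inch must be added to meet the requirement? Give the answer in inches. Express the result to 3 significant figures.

5.31 in

ΔR = 33.9 − 11.9 = 22 ft²·°F·h/BTU
L = ΔR / (R/in) = 22/4.14 = 5.314 in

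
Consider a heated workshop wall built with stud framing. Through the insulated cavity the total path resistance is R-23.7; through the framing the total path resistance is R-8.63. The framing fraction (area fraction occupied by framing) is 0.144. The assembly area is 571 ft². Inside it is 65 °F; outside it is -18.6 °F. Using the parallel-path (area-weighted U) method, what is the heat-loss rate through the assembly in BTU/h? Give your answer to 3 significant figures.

2520 BTU/h

U_eff = 0.856/23.7 + 0.144/8.63 = 0.03612 + 0.01669 = 0.0528
R_eff = 1/U_eff = 18.94 ft²·°F·h/BTU
Q = 571 × (65 − (-18.6)) / 18.94 = 2521 BTU/h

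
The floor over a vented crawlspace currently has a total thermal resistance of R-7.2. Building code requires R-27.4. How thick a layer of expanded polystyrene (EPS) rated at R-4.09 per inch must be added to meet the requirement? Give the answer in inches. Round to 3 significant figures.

ΔR = 27.4 − 7.2 = 20.2 ft²·°F·h/BTU
L = ΔR / (R/in) = 20.2/4.09 = 4.939 in

4.94 in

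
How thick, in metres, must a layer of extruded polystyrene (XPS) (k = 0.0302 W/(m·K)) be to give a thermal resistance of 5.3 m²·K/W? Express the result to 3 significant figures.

0.160 m

L = R·k = 5.3 × 0.0302 = 0.1601 m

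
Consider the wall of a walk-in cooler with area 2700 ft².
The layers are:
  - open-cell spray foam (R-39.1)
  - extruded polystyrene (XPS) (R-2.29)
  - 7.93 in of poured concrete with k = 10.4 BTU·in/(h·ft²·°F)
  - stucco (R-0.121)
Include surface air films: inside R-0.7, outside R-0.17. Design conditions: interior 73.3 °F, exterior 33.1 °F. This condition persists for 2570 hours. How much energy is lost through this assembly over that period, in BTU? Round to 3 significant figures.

7.93/10.4 = 0.7625
R_total = 0.7 + 39.1 + 2.29 + 0.7625 + 0.121 + 0.17 = 43.14 ft²·°F·h/BTU
Q = 2700 × (73.3 − 33.1) / 43.14 = 2516 BTU/h
E = 2516 × 2570 = 6466000 BTU

6470000 BTU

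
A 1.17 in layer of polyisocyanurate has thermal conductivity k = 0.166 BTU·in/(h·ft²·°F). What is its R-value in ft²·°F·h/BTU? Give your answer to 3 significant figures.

R = L/k = 1.17/0.166 = 7.048 ft²·°F·h/BTU

7.05 ft²·°F·h/BTU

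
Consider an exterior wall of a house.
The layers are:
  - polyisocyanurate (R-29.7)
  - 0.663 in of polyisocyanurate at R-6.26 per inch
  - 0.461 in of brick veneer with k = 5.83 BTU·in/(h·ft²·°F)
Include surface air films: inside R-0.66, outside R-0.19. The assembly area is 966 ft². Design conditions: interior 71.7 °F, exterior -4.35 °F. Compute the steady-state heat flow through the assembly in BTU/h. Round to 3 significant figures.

0.663 × 6.26 = 4.15
0.461/5.83 = 0.07907
R_total = 0.66 + 29.7 + 4.15 + 0.07907 + 0.19 = 34.78 ft²·°F·h/BTU
Q = A·ΔT/R = 966 × (71.7 − (-4.35)) / 34.78 = 2112 BTU/h

2110 BTU/h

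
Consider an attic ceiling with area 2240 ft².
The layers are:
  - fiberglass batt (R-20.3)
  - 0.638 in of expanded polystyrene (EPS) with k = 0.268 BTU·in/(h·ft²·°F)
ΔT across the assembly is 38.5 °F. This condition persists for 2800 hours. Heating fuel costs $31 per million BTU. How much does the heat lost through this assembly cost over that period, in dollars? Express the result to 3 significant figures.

0.638/0.268 = 2.381
R_total = 20.3 + 2.381 = 22.68 ft²·°F·h/BTU
Q = 2240 × 38.5 / 22.68 = 3802 BTU/h
E = 3802 × 2800 = 10650000 BTU
Cost = 10650000/10⁶ × 31 = $330

330 dollars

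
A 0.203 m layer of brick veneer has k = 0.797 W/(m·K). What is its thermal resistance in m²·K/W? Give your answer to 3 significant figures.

0.255 m²·K/W

R = L/k = 0.203/0.797 = 0.2547 m²·K/W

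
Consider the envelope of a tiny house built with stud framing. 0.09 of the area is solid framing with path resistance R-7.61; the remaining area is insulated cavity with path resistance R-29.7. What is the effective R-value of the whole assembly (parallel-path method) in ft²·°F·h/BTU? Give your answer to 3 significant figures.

23.5 ft²·°F·h/BTU

U_eff = 0.91/29.7 + 0.09/7.61 = 0.03064 + 0.01183 = 0.04247
R_eff = 1/U_eff = 23.55 ft²·°F·h/BTU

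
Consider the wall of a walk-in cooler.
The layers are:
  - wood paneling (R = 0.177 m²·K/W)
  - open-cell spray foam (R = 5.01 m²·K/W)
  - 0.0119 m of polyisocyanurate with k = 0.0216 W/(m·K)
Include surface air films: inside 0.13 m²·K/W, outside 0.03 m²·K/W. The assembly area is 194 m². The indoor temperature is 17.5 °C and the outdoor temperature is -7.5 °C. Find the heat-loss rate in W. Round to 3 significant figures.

822 W

0.0119/0.0216 = 0.5509
R_total = 0.13 + 0.177 + 5.01 + 0.5509 + 0.03 = 5.898 m²·K/W
Q = A·ΔT/R = 194 × (17.5 − (-7.5)) / 5.898 = 822.3 W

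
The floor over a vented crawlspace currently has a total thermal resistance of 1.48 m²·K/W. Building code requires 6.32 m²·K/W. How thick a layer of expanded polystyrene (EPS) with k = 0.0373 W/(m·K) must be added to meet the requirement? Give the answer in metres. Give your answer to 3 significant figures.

ΔR = 6.32 − 1.48 = 4.84 m²·K/W
L = ΔR × k = 4.84 × 0.0373 = 0.1805 m

0.181 m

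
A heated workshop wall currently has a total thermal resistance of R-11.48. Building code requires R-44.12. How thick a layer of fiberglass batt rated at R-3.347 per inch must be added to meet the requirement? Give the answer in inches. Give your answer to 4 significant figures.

ΔR = 44.12 − 11.48 = 32.64 ft²·°F·h/BTU
L = ΔR / (R/in) = 32.64/3.347 = 9.752 in

9.752 in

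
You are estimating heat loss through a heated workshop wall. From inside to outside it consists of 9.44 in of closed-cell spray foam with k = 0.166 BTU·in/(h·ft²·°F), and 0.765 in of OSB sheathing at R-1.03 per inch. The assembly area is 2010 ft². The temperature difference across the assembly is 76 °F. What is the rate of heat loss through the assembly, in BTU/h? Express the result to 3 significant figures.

2650 BTU/h

9.44/0.166 = 56.87
0.765 × 1.03 = 0.788
R_total = 56.87 + 0.788 = 57.66 ft²·°F·h/BTU
Q = A·ΔT/R = 2010 × 76 / 57.66 = 2650 BTU/h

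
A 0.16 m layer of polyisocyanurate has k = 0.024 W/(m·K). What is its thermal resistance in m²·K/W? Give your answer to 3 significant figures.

R = L/k = 0.16/0.024 = 6.667 m²·K/W

6.67 m²·K/W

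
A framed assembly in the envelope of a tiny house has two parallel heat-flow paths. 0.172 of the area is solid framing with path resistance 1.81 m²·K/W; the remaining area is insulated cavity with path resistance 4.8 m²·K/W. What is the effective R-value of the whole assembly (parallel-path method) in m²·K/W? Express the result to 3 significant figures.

3.74 m²·K/W

U_eff = 0.828/4.8 + 0.172/1.81 = 0.1725 + 0.09503 = 0.2675
R_eff = 1/U_eff = 3.738 m²·K/W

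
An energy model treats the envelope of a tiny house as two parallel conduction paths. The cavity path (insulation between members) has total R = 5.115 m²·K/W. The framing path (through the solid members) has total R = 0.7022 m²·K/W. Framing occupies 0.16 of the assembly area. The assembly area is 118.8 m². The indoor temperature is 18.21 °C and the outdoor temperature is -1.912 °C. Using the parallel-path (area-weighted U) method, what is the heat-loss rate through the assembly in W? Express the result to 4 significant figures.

937.3 W

U_eff = 0.84/5.115 + 0.16/0.7022 = 0.16422 + 0.22786 = 0.39208
R_eff = 1/U_eff = 2.5505 m²·K/W
Q = 118.8 × (18.21 − (-1.912)) / 2.5505 = 937.26 W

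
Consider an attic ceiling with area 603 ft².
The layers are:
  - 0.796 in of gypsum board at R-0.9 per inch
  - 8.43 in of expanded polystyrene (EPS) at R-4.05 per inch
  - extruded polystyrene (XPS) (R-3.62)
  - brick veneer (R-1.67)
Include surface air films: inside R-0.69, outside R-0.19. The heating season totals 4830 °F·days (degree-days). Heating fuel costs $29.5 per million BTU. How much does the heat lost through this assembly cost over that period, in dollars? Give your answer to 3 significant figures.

0.796 × 0.9 = 0.7164
8.43 × 4.05 = 34.14
R_total = 0.69 + 0.7164 + 34.14 + 3.62 + 1.67 + 0.19 = 41.03 ft²·°F·h/BTU
E = A × HDD × 24 / R = 603 × 4830 × 24 / 41.03 = 1704000 BTU
Cost = 1704000/10⁶ × 29.5 = $50.26

50.3 dollars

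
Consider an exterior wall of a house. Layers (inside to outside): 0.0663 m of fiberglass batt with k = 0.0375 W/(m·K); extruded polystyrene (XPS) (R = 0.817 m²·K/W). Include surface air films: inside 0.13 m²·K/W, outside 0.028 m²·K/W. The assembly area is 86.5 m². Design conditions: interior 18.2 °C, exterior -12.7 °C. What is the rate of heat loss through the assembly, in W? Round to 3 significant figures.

974 W

0.0663/0.0375 = 1.768
R_total = 0.13 + 1.768 + 0.817 + 0.028 = 2.743 m²·K/W
Q = A·ΔT/R = 86.5 × (18.2 − (-12.7)) / 2.743 = 974.4 W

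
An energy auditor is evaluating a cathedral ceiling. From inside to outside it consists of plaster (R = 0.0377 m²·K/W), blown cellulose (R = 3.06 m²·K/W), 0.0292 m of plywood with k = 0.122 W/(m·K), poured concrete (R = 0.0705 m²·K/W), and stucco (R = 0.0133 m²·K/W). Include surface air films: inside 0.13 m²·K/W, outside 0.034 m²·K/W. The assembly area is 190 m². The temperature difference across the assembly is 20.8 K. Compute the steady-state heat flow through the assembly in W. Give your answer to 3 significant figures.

1100 W

0.0292/0.122 = 0.2393
R_total = 0.13 + 0.0377 + 3.06 + 0.2393 + 0.0705 + 0.0133 + 0.034 = 3.585 m²·K/W
Q = A·ΔT/R = 190 × 20.8 / 3.585 = 1102 W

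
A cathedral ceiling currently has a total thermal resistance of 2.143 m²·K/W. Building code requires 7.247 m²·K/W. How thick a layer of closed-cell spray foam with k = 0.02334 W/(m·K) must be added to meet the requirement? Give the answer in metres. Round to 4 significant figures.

0.1191 m

ΔR = 7.247 − 2.143 = 5.104 m²·K/W
L = ΔR × k = 5.104 × 0.02334 = 0.11913 m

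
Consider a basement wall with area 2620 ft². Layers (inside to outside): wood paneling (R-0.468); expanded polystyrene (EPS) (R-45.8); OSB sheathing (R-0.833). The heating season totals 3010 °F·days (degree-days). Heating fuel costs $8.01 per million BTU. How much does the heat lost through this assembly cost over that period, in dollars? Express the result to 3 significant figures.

R_total = 0.468 + 45.8 + 0.833 = 47.1 ft²·°F·h/BTU
E = A × HDD × 24 / R = 2620 × 3010 × 24 / 47.1 = 4018000 BTU
Cost = 4018000/10⁶ × 8.01 = $32.19

32.2 dollars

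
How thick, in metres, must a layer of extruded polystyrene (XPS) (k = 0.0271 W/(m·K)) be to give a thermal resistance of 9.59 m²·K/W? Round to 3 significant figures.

0.260 m

L = R·k = 9.59 × 0.0271 = 0.2599 m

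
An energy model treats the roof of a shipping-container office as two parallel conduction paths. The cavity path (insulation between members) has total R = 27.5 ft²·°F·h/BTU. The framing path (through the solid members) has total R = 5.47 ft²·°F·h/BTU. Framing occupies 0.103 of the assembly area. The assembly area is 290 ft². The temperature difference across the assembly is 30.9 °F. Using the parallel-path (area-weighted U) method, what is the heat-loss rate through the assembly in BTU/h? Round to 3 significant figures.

U_eff = 0.897/27.5 + 0.103/5.47 = 0.03262 + 0.01883 = 0.05145
R_eff = 1/U_eff = 19.44 ft²·°F·h/BTU
Q = 290 × 30.9 / 19.44 = 461 BTU/h

461 BTU/h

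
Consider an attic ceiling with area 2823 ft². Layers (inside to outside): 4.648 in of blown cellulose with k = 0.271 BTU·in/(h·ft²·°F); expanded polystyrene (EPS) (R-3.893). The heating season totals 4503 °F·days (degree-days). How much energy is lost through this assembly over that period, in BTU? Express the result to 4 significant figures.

4.648/0.271 = 17.151
R_total = 17.151 + 3.893 = 21.044 ft²·°F·h/BTU
E = A × HDD × 24 / R = 2823 × 4503 × 24 / 21.044 = 14497000 BTU

14500000 BTU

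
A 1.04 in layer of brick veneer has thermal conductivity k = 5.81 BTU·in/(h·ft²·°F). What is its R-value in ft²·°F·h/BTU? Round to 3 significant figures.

R = L/k = 1.04/5.81 = 0.179 ft²·°F·h/BTU

0.179 ft²·°F·h/BTU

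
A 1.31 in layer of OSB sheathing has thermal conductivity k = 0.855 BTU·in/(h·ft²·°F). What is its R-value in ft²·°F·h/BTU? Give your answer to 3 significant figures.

1.53 ft²·°F·h/BTU

R = L/k = 1.31/0.855 = 1.532 ft²·°F·h/BTU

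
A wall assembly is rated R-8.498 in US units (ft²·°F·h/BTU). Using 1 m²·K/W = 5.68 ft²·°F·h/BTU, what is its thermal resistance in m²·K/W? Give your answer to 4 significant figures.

R_SI = 8.498/5.68 = 1.4961

1.496 m²·K/W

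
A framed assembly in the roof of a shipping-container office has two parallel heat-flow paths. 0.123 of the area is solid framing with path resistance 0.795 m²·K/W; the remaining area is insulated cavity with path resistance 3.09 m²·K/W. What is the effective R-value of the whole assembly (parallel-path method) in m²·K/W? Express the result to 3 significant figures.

2.28 m²·K/W

U_eff = 0.877/3.09 + 0.123/0.795 = 0.2838 + 0.1547 = 0.4385
R_eff = 1/U_eff = 2.28 m²·K/W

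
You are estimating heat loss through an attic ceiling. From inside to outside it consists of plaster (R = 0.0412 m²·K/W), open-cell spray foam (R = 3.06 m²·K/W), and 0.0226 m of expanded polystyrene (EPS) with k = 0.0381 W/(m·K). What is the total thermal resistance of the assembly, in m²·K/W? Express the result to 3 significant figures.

0.0226/0.0381 = 0.5932
R_total = 0.0412 + 3.06 + 0.5932 = 3.694 m²·K/W

3.69 m²·K/W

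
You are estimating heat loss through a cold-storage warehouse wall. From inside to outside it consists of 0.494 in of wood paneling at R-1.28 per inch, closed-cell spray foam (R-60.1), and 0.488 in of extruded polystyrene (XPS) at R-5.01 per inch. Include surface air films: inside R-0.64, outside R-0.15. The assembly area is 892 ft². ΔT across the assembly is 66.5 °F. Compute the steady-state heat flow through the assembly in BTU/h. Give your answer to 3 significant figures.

927 BTU/h

0.494 × 1.28 = 0.6323
0.488 × 5.01 = 2.445
R_total = 0.64 + 0.6323 + 60.1 + 2.445 + 0.15 = 63.97 ft²·°F·h/BTU
Q = A·ΔT/R = 892 × 66.5 / 63.97 = 927.3 BTU/h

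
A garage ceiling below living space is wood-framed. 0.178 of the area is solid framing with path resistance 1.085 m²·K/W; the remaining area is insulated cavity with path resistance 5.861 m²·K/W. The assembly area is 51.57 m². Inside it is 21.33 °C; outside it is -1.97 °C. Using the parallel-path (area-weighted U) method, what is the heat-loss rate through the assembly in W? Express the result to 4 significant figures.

365.6 W

U_eff = 0.822/5.861 + 0.178/1.085 = 0.14025 + 0.16406 = 0.3043
R_eff = 1/U_eff = 3.2862 m²·K/W
Q = 51.57 × (21.33 − (-1.97)) / 3.2862 = 365.65 W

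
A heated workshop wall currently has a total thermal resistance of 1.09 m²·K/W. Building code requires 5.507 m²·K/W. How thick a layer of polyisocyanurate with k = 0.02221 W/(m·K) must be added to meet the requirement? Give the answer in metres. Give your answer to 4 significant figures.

ΔR = 5.507 − 1.09 = 4.417 m²·K/W
L = ΔR × k = 4.417 × 0.02221 = 0.098102 m

0.09810 m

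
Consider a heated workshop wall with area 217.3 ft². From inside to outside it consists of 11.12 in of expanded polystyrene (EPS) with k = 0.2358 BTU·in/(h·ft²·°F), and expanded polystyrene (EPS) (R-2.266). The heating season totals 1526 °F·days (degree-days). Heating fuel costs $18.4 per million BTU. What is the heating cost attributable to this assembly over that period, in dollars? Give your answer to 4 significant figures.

11.12/0.2358 = 47.159
R_total = 47.159 + 2.266 = 49.425 ft²·°F·h/BTU
E = A × HDD × 24 / R = 217.3 × 1526 × 24 / 49.425 = 161020 BTU
Cost = 161020/10⁶ × 18.4 = $2.9628

2.963 dollars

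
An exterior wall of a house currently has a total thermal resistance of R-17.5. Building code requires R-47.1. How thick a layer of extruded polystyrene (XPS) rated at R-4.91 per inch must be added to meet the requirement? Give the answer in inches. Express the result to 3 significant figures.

6.03 in

ΔR = 47.1 − 17.5 = 29.6 ft²·°F·h/BTU
L = ΔR / (R/in) = 29.6/4.91 = 6.029 in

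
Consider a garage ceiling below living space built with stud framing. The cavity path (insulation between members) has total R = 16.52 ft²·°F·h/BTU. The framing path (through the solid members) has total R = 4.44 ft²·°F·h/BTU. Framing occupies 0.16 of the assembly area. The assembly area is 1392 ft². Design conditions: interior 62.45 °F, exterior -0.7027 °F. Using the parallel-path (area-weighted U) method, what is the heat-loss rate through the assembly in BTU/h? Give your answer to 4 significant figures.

7638 BTU/h

U_eff = 0.84/16.52 + 0.16/4.44 = 0.050847 + 0.036036 = 0.086883
R_eff = 1/U_eff = 11.51 ft²·°F·h/BTU
Q = 1392 × (62.45 − (-0.7027)) / 11.51 = 7637.8 BTU/h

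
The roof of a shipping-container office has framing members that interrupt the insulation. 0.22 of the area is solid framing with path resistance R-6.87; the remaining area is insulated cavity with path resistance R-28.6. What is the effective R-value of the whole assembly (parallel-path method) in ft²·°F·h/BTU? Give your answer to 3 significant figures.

16.9 ft²·°F·h/BTU

U_eff = 0.78/28.6 + 0.22/6.87 = 0.02727 + 0.03202 = 0.0593
R_eff = 1/U_eff = 16.86 ft²·°F·h/BTU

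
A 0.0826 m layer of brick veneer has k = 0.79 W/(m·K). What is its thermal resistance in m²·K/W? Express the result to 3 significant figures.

R = L/k = 0.0826/0.79 = 0.1046 m²·K/W

0.105 m²·K/W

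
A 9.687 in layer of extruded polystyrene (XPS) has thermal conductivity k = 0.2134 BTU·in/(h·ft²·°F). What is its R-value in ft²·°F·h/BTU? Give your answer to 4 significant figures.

R = L/k = 9.687/0.2134 = 45.394 ft²·°F·h/BTU

45.39 ft²·°F·h/BTU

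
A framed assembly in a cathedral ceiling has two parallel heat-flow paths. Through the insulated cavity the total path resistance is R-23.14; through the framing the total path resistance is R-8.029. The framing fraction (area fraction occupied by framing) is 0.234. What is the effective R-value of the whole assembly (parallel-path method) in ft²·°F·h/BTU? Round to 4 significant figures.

16.06 ft²·°F·h/BTU

U_eff = 0.766/23.14 + 0.234/8.029 = 0.033103 + 0.029144 = 0.062247
R_eff = 1/U_eff = 16.065 ft²·°F·h/BTU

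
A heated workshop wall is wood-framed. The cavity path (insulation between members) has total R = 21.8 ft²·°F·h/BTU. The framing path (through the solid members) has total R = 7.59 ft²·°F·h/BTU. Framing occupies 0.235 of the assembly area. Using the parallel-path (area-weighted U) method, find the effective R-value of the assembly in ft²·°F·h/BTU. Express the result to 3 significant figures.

U_eff = 0.765/21.8 + 0.235/7.59 = 0.03509 + 0.03096 = 0.06605
R_eff = 1/U_eff = 15.14 ft²·°F·h/BTU

15.1 ft²·°F·h/BTU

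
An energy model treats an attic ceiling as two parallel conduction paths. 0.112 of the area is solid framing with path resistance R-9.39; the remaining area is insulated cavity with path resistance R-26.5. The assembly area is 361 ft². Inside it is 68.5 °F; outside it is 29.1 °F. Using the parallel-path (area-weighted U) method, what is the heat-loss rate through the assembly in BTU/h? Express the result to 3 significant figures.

U_eff = 0.888/26.5 + 0.112/9.39 = 0.03351 + 0.01193 = 0.04544
R_eff = 1/U_eff = 22.01 ft²·°F·h/BTU
Q = 361 × (68.5 − 29.1) / 22.01 = 646.3 BTU/h

646 BTU/h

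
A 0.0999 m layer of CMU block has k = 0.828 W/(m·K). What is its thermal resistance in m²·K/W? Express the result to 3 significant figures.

R = L/k = 0.0999/0.828 = 0.1207 m²·K/W

0.121 m²·K/W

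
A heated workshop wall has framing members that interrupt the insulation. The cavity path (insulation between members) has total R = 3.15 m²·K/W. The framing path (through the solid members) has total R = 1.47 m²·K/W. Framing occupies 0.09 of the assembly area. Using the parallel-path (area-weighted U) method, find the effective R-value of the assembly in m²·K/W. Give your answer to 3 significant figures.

2.86 m²·K/W

U_eff = 0.91/3.15 + 0.09/1.47 = 0.2889 + 0.06122 = 0.3501
R_eff = 1/U_eff = 2.856 m²·K/W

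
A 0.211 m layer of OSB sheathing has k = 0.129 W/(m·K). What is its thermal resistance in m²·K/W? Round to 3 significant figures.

R = L/k = 0.211/0.129 = 1.636 m²·K/W

1.64 m²·K/W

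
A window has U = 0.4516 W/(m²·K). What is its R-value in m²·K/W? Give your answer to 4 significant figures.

R = 1/U = 1/0.4516 = 2.2143

2.214 m²·K/W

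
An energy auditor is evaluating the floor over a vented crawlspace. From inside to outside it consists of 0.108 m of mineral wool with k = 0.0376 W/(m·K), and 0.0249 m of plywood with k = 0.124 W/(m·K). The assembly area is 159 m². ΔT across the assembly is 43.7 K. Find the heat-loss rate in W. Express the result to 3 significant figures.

0.108/0.0376 = 2.872
0.0249/0.124 = 0.2008
R_total = 2.872 + 0.2008 = 3.073 m²·K/W
Q = A·ΔT/R = 159 × 43.7 / 3.073 = 2261 W

2260 W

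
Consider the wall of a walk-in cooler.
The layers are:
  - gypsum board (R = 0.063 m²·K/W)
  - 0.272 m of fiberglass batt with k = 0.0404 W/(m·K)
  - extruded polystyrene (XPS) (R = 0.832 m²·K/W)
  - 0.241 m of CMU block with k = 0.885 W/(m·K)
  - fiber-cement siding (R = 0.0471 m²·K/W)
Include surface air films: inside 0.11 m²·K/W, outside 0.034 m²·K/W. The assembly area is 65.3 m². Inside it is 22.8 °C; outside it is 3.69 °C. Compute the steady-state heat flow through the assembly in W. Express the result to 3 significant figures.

0.272/0.0404 = 6.733
0.241/0.885 = 0.2723
R_total = 0.11 + 0.063 + 6.733 + 0.832 + 0.2723 + 0.0471 + 0.034 = 8.091 m²·K/W
Q = A·ΔT/R = 65.3 × (22.8 − 3.69) / 8.091 = 154.2 W

154 W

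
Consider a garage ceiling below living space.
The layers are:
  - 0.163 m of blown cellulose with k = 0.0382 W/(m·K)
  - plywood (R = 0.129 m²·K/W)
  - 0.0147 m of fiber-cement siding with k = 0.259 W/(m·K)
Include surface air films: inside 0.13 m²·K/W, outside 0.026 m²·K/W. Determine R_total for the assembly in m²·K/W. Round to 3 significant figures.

0.163/0.0382 = 4.267
0.0147/0.259 = 0.05676
R_total = 0.13 + 4.267 + 0.129 + 0.05676 + 0.026 = 4.609 m²·K/W

4.61 m²·K/W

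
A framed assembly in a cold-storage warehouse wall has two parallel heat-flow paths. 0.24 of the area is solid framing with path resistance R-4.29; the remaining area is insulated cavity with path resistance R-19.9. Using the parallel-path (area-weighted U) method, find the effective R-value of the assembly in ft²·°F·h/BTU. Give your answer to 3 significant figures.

10.6 ft²·°F·h/BTU

U_eff = 0.76/19.9 + 0.24/4.29 = 0.03819 + 0.05594 = 0.09414
R_eff = 1/U_eff = 10.62 ft²·°F·h/BTU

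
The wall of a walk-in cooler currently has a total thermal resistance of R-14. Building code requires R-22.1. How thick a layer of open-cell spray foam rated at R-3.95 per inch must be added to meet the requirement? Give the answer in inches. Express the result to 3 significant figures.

2.05 in

ΔR = 22.1 − 14 = 8.1 ft²·°F·h/BTU
L = ΔR / (R/in) = 8.1/3.95 = 2.051 in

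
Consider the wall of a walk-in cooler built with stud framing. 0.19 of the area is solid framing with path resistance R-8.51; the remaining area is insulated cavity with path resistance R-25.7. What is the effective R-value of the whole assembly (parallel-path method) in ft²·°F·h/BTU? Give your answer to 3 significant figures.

U_eff = 0.81/25.7 + 0.19/8.51 = 0.03152 + 0.02233 = 0.05384
R_eff = 1/U_eff = 18.57 ft²·°F·h/BTU

18.6 ft²·°F·h/BTU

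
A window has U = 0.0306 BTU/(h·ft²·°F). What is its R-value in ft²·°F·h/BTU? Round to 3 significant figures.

32.7 ft²·°F·h/BTU

R = 1/U = 1/0.0306 = 32.68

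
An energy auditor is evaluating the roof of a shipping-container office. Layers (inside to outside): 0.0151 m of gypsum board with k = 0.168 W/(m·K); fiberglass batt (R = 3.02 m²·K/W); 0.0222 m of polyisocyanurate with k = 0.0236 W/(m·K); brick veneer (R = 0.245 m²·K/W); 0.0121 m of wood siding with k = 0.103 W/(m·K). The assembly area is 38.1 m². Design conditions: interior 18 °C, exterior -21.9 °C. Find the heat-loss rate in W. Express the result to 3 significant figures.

0.0151/0.168 = 0.08988
0.0222/0.0236 = 0.9407
0.0121/0.103 = 0.1175
R_total = 0.08988 + 3.02 + 0.9407 + 0.245 + 0.1175 = 4.413 m²·K/W
Q = A·ΔT/R = 38.1 × (18 − (-21.9)) / 4.413 = 344.5 W

344 W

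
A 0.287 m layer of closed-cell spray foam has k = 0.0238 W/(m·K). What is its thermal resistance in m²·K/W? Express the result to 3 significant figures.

R = L/k = 0.287/0.0238 = 12.06 m²·K/W

12.1 m²·K/W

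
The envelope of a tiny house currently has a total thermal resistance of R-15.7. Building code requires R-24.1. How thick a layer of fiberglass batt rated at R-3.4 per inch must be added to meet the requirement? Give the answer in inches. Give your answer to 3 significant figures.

2.47 in

ΔR = 24.1 − 15.7 = 8.4 ft²·°F·h/BTU
L = ΔR / (R/in) = 8.4/3.4 = 2.471 in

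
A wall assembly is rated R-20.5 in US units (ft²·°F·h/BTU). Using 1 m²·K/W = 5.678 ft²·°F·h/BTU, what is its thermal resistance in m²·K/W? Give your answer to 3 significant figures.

3.61 m²·K/W

R_SI = 20.5/5.678 = 3.61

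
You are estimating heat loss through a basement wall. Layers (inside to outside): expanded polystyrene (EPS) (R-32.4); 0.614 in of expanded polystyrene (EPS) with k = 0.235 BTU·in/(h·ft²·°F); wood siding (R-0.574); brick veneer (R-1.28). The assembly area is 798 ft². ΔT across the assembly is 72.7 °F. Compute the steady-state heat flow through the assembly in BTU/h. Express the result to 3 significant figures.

0.614/0.235 = 2.613
R_total = 32.4 + 2.613 + 0.574 + 1.28 = 36.87 ft²·°F·h/BTU
Q = A·ΔT/R = 798 × 72.7 / 36.87 = 1574 BTU/h

1570 BTU/h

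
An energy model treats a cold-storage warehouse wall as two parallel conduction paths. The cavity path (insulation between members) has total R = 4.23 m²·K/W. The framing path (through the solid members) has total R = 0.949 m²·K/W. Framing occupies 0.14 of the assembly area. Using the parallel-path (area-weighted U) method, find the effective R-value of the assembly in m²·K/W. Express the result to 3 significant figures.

2.85 m²·K/W

U_eff = 0.86/4.23 + 0.14/0.949 = 0.2033 + 0.1475 = 0.3508
R_eff = 1/U_eff = 2.85 m²·K/W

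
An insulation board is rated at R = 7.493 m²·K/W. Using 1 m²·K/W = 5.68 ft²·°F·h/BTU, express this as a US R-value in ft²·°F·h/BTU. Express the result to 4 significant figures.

R_US = 7.493 × 5.68 = 42.56

42.56 ft²·°F·h/BTU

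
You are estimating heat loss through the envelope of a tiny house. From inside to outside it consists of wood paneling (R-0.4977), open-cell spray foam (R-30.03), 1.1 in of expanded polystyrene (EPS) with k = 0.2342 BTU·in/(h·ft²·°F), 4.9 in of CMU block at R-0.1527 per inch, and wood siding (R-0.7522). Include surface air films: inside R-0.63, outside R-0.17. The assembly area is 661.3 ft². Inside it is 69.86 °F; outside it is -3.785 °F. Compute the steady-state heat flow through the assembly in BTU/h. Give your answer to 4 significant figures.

1298 BTU/h

1.1/0.2342 = 4.6968
4.9 × 0.1527 = 0.74823
R_total = 0.63 + 0.4977 + 30.03 + 4.6968 + 0.74823 + 0.7522 + 0.17 = 37.525 ft²·°F·h/BTU
Q = A·ΔT/R = 661.3 × (69.86 − (-3.785)) / 37.525 = 1297.8 BTU/h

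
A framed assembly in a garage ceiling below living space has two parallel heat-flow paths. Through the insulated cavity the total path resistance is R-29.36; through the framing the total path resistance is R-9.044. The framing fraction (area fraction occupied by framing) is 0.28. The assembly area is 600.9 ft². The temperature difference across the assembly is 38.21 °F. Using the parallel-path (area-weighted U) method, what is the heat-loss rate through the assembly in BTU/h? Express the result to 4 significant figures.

U_eff = 0.72/29.36 + 0.28/9.044 = 0.024523 + 0.03096 = 0.055483
R_eff = 1/U_eff = 18.024 ft²·°F·h/BTU
Q = 600.9 × 38.21 / 18.024 = 1273.9 BTU/h

1274 BTU/h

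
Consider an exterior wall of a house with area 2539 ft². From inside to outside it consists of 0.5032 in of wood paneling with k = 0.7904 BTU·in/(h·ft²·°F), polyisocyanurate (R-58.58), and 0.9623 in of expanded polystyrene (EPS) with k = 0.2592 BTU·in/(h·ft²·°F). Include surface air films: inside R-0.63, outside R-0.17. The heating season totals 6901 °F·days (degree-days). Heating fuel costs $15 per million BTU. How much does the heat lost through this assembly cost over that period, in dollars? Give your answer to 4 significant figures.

0.5032/0.7904 = 0.63664
0.9623/0.2592 = 3.7126
R_total = 0.63 + 0.63664 + 58.58 + 3.7126 + 0.17 = 63.729 ft²·°F·h/BTU
E = A × HDD × 24 / R = 2539 × 6901 × 24 / 63.729 = 6598500 BTU
Cost = 6598500/10⁶ × 15 = $98.978

98.98 dollars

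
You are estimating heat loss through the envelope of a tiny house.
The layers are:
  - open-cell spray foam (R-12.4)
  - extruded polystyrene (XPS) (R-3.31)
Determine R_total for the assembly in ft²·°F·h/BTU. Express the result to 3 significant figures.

R_total = 12.4 + 3.31 = 15.71 ft²·°F·h/BTU

15.7 ft²·°F·h/BTU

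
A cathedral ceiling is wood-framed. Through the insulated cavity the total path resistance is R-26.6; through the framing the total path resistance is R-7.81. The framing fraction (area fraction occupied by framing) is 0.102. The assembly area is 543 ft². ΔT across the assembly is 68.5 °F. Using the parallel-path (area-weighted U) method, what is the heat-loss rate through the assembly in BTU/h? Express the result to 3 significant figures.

U_eff = 0.898/26.6 + 0.102/7.81 = 0.03376 + 0.01306 = 0.04682
R_eff = 1/U_eff = 21.36 ft²·°F·h/BTU
Q = 543 × 68.5 / 21.36 = 1741 BTU/h

1740 BTU/h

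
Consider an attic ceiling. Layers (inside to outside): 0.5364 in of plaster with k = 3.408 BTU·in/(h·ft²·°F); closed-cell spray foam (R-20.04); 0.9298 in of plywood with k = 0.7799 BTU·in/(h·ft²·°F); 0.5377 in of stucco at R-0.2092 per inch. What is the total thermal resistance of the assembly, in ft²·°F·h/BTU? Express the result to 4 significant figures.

21.50 ft²·°F·h/BTU

0.5364/3.408 = 0.15739
0.9298/0.7799 = 1.1922
0.5377 × 0.2092 = 0.11249
R_total = 0.15739 + 20.04 + 1.1922 + 0.11249 = 21.502 ft²·°F·h/BTU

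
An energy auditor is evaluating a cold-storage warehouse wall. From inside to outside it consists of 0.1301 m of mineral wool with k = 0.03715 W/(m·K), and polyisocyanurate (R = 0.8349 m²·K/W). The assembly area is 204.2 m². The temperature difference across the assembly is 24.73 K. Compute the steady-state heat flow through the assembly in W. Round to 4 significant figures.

0.1301/0.03715 = 3.502
R_total = 3.502 + 0.8349 = 4.3369 m²·K/W
Q = A·ΔT/R = 204.2 × 24.73 / 4.3369 = 1164.4 W

1164 W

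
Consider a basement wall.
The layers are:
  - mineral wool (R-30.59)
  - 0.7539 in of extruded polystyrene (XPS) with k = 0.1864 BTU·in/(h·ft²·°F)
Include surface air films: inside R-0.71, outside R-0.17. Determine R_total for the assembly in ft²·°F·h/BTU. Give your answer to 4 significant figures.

35.51 ft²·°F·h/BTU

0.7539/0.1864 = 4.0445
R_total = 0.71 + 30.59 + 4.0445 + 0.17 = 35.515 ft²·°F·h/BTU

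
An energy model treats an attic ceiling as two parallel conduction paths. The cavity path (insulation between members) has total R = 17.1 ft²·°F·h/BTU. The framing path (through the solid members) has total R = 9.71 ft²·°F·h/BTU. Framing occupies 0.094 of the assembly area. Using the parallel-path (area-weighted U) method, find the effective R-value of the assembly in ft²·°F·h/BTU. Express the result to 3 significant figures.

U_eff = 0.906/17.1 + 0.094/9.71 = 0.05298 + 0.009681 = 0.06266
R_eff = 1/U_eff = 15.96 ft²·°F·h/BTU

16.0 ft²·°F·h/BTU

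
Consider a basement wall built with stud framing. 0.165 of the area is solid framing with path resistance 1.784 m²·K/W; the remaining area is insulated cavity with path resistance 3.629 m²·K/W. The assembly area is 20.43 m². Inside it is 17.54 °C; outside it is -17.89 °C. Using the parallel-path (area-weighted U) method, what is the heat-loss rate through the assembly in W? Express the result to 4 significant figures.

233.5 W

U_eff = 0.835/3.629 + 0.165/1.784 = 0.23009 + 0.092489 = 0.32258
R_eff = 1/U_eff = 3.1 m²·K/W
Q = 20.43 × (17.54 − (-17.89)) / 3.1 = 233.49 W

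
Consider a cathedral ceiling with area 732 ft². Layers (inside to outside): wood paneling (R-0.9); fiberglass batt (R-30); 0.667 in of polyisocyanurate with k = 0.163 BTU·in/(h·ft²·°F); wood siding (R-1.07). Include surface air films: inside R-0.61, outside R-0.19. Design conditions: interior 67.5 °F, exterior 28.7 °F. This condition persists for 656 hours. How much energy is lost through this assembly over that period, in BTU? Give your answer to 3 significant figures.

0.667/0.163 = 4.092
R_total = 0.61 + 0.9 + 30 + 4.092 + 1.07 + 0.19 = 36.86 ft²·°F·h/BTU
Q = 732 × (67.5 − 28.7) / 36.86 = 770.5 BTU/h
E = 770.5 × 656 = 505400 BTU

505000 BTU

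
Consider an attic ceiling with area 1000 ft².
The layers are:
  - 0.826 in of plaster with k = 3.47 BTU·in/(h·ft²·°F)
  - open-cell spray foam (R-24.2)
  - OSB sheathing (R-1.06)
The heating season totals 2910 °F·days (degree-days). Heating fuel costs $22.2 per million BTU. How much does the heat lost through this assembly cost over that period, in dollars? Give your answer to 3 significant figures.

60.8 dollars

0.826/3.47 = 0.238
R_total = 0.238 + 24.2 + 1.06 = 25.5 ft²·°F·h/BTU
E = A × HDD × 24 / R = 1000 × 2910 × 24 / 25.5 = 2739000 BTU
Cost = 2739000/10⁶ × 22.2 = $60.81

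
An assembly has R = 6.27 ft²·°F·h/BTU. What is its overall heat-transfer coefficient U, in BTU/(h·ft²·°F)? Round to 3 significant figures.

0.159 BTU/(h·ft²·°F)

U = 1/R = 1/6.27 = 0.1595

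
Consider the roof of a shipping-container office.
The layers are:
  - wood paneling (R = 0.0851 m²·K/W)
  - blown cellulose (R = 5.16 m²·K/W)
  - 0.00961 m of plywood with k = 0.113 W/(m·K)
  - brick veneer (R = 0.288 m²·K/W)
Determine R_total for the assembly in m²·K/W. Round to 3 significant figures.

5.62 m²·K/W

0.00961/0.113 = 0.08504
R_total = 0.0851 + 5.16 + 0.08504 + 0.288 = 5.618 m²·K/W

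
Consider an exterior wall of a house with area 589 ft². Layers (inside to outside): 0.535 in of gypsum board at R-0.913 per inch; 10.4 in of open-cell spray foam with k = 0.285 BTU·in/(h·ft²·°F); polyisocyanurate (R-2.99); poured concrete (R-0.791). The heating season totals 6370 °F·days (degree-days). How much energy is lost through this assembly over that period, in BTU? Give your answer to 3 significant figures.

2210000 BTU

0.535 × 0.913 = 0.4885
10.4/0.285 = 36.49
R_total = 0.4885 + 36.49 + 2.99 + 0.791 = 40.76 ft²·°F·h/BTU
E = A × HDD × 24 / R = 589 × 6370 × 24 / 40.76 = 2209000 BTU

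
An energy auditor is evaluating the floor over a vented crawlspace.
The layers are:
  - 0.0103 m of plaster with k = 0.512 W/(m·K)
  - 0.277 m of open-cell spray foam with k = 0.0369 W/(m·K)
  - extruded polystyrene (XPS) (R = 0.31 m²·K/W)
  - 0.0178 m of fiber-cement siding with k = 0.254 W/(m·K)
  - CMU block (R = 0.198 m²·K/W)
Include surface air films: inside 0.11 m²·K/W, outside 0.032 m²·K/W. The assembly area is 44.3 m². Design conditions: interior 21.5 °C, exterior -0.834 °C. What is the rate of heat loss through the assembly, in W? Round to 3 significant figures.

120 W

0.0103/0.512 = 0.02012
0.277/0.0369 = 7.507
0.0178/0.254 = 0.07008
R_total = 0.11 + 0.02012 + 7.507 + 0.31 + 0.07008 + 0.198 + 0.032 = 8.247 m²·K/W
Q = A·ΔT/R = 44.3 × (21.5 − (-0.834)) / 8.247 = 120 W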